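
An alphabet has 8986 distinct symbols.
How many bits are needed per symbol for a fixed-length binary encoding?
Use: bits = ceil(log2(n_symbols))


log2(8986) = 13.1335
Bracket: 2^13 = 8192 < 8986 <= 2^14 = 16384
So ceil(log2(8986)) = 14

bits = ceil(log2(8986)) = ceil(13.1335) = 14 bits


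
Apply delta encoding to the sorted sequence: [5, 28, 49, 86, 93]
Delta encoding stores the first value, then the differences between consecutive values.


First value: 5
Deltas:
  28 - 5 = 23
  49 - 28 = 21
  86 - 49 = 37
  93 - 86 = 7


Delta encoded: [5, 23, 21, 37, 7]


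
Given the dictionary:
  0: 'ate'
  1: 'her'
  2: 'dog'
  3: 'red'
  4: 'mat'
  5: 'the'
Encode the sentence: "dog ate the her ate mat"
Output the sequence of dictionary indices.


Look up each word in the dictionary:
  'dog' -> 2
  'ate' -> 0
  'the' -> 5
  'her' -> 1
  'ate' -> 0
  'mat' -> 4

Encoded: [2, 0, 5, 1, 0, 4]


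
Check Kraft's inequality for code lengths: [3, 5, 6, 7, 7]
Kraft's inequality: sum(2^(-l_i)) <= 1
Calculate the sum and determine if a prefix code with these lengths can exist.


Sum = 2^(-3) + 2^(-5) + 2^(-6) + 2^(-7) + 2^(-7)
    = 0.125 + 0.03125 + 0.015625 + 0.0078125 + 0.0078125
    = 24/128 = 0.1875
Since 0.1875 <= 1, Kraft's inequality IS satisfied.
A prefix code with these lengths CAN exist.

Kraft sum = 0.1875. Satisfied.


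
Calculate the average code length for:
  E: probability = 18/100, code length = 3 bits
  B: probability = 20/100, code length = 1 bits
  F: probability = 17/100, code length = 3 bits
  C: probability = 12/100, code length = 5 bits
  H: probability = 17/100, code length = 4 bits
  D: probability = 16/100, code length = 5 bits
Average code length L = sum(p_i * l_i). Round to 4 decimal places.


Weighted contributions p_i * l_i:
  E: (18/100) * 3 = 54/100
  B: (20/100) * 1 = 20/100
  F: (17/100) * 3 = 51/100
  C: (12/100) * 5 = 60/100
  H: (17/100) * 4 = 68/100
  D: (16/100) * 5 = 80/100
Sum = (54 + 20 + 51 + 60 + 68 + 80)/100 = 333/100

L = 333/100 = 3.3300 bits/symbol


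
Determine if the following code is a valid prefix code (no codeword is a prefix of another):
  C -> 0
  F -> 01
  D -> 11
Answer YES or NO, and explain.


Checking each pair (does one codeword prefix another?):
  C='0' vs F='01': prefix -- VIOLATION

NO -- this is NOT a valid prefix code. C (0) is a prefix of F (01).


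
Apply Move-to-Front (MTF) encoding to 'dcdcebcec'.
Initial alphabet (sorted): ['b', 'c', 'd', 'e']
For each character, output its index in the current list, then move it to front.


MTF encoding:
'd': index 2 in ['b', 'c', 'd', 'e'] -> ['d', 'b', 'c', 'e']
'c': index 2 in ['d', 'b', 'c', 'e'] -> ['c', 'd', 'b', 'e']
'd': index 1 in ['c', 'd', 'b', 'e'] -> ['d', 'c', 'b', 'e']
'c': index 1 in ['d', 'c', 'b', 'e'] -> ['c', 'd', 'b', 'e']
'e': index 3 in ['c', 'd', 'b', 'e'] -> ['e', 'c', 'd', 'b']
'b': index 3 in ['e', 'c', 'd', 'b'] -> ['b', 'e', 'c', 'd']
'c': index 2 in ['b', 'e', 'c', 'd'] -> ['c', 'b', 'e', 'd']
'e': index 2 in ['c', 'b', 'e', 'd'] -> ['e', 'c', 'b', 'd']
'c': index 1 in ['e', 'c', 'b', 'd'] -> ['c', 'e', 'b', 'd']


Output: [2, 2, 1, 1, 3, 3, 2, 2, 1]


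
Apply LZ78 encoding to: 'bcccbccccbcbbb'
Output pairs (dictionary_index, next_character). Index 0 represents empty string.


LZ78 encoding steps:
Dictionary: {0: ''}
Step 1: w='' (idx 0), next='b' -> output (0, 'b'), add 'b' as idx 1
Step 2: w='' (idx 0), next='c' -> output (0, 'c'), add 'c' as idx 2
Step 3: w='c' (idx 2), next='c' -> output (2, 'c'), add 'cc' as idx 3
Step 4: w='b' (idx 1), next='c' -> output (1, 'c'), add 'bc' as idx 4
Step 5: w='cc' (idx 3), next='c' -> output (3, 'c'), add 'ccc' as idx 5
Step 6: w='bc' (idx 4), next='b' -> output (4, 'b'), add 'bcb' as idx 6
Step 7: w='b' (idx 1), next='b' -> output (1, 'b'), add 'bb' as idx 7


Encoded: [(0, 'b'), (0, 'c'), (2, 'c'), (1, 'c'), (3, 'c'), (4, 'b'), (1, 'b')]


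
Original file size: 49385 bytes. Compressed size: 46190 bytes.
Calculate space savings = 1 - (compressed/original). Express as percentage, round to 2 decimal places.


ratio = compressed/original = 46190/49385 = 0.935304
savings = 1 - ratio = 1 - 0.935304 = 0.064696
as a percentage: 0.064696 * 100 = 6.47%

Space savings = 1 - 46190/49385 = 6.47%


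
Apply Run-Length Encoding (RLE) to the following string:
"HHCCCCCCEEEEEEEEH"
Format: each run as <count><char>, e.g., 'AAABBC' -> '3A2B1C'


Scanning runs left to right:
  i=0: run of 'H' x 2 -> '2H'
  i=2: run of 'C' x 6 -> '6C'
  i=8: run of 'E' x 8 -> '8E'
  i=16: run of 'H' x 1 -> '1H'

RLE = 2H6C8E1H


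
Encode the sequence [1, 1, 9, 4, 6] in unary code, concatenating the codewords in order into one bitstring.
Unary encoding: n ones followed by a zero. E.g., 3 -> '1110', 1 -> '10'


Encode each number as n ones followed by a terminating 0:
  1 -> 10 (2 bits)
  1 -> 10 (2 bits)
  9 -> 1111111110 (10 bits)
  4 -> 11110 (5 bits)
  6 -> 1111110 (7 bits)
Total length = 2 + 2 + 10 + 5 + 7 = 26 bits.

Unary([1, 1, 9, 4, 6]) = 10101111111110111101111110 (26 bits)


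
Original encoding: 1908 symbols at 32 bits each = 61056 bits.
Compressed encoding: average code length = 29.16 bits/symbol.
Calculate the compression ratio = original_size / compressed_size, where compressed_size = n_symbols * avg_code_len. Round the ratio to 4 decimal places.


original_size = n_symbols * orig_bits = 1908 * 32 = 61056 bits
compressed_size = n_symbols * avg_code_len = 1908 * 29.16 = 55637.28 bits
ratio = original_size / compressed_size = 61056 / 55637.28 = 1.0974

Compression ratio = 1.0974


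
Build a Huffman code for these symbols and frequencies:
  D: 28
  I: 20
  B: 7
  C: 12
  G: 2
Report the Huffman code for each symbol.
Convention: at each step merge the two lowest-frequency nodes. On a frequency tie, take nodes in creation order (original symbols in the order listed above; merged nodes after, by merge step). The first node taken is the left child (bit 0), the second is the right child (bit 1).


Huffman tree construction:
Step 1: Merge G(2) + B(7) = 9
Step 2: Merge (G+B)(9) + C(12) = 21
Step 3: Merge I(20) + ((G+B)+C)(21) = 41
Step 4: Merge D(28) + (I+((G+B)+C))(41) = 69
Read each symbol's code off the tree from the root (left child = 0, right child = 1).

Codes:
  D: 0 (length 1)
  I: 10 (length 2)
  B: 1101 (length 4)
  C: 111 (length 3)
  G: 1100 (length 4)
Average code length: 140/69 = 2.0290 bits/symbol


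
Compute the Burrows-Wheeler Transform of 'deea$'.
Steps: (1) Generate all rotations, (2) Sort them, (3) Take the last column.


Rotations (sorted):
  0: $deea -> last char: a
  1: a$dee -> last char: e
  2: deea$ -> last char: $
  3: ea$de -> last char: e
  4: eea$d -> last char: d


BWT = ae$ed


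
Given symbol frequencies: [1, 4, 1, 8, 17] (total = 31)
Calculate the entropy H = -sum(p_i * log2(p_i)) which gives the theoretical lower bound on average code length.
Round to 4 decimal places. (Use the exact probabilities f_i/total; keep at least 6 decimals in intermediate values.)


Per-symbol terms -p_i * log2(p_i) with p_i = f_i/31:
  p = 1/31 = 0.032258: log2(p) = -4.954196, -p*log2(p) = 0.159813
  p = 4/31 = 0.129032: log2(p) = -2.954196, -p*log2(p) = 0.381187
  p = 1/31 = 0.032258: log2(p) = -4.954196, -p*log2(p) = 0.159813
  p = 8/31 = 0.258065: log2(p) = -1.954196, -p*log2(p) = 0.504309
  p = 17/31 = 0.548387: log2(p) = -0.866733, -p*log2(p) = 0.475305
H = 0.159813 + 0.381187 + 0.159813 + 0.504309 + 0.475305 = 1.680427

H = 1.6804 bits/symbol


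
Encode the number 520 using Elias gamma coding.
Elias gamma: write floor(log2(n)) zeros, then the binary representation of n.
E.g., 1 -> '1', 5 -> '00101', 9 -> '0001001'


num_bits = floor(log2(520)) + 1 = 10
leading_zeros = num_bits - 1 = 9
binary(520) = 1000001000

Elias gamma(520) = '000000000' + '1000001000' = 0000000001000001000 (19 bits)


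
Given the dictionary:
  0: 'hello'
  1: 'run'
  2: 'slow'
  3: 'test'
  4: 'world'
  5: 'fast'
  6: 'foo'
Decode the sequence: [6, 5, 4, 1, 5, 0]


Look up each index in the dictionary:
  6 -> 'foo'
  5 -> 'fast'
  4 -> 'world'
  1 -> 'run'
  5 -> 'fast'
  0 -> 'hello'

Decoded: "foo fast world run fast hello"


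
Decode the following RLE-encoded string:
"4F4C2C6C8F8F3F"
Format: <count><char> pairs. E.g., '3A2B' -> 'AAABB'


Expanding each <count><char> pair:
  4F -> 'FFFF'
  4C -> 'CCCC'
  2C -> 'CC'
  6C -> 'CCCCCC'
  8F -> 'FFFFFFFF'
  8F -> 'FFFFFFFF'
  3F -> 'FFF'

Decoded = FFFFCCCCCCCCCCCCFFFFFFFFFFFFFFFFFFF


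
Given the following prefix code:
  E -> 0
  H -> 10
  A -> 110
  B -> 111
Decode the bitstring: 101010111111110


Decoding step by step:
Bits 10 -> H
Bits 10 -> H
Bits 10 -> H
Bits 111 -> B
Bits 111 -> B
Bits 110 -> A


Decoded message: HHHBBA


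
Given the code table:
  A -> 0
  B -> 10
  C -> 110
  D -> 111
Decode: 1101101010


Decoding:
110 -> C
110 -> C
10 -> B
10 -> B


Result: CCBB


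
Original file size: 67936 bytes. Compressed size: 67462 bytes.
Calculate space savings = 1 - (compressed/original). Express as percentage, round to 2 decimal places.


ratio = compressed/original = 67462/67936 = 0.993023
savings = 1 - ratio = 1 - 0.993023 = 0.006977
as a percentage: 0.006977 * 100 = 0.7%

Space savings = 1 - 67462/67936 = 0.7%


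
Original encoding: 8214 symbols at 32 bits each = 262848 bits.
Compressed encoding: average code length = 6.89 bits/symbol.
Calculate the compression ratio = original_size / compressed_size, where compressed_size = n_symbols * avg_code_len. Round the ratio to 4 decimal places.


original_size = n_symbols * orig_bits = 8214 * 32 = 262848 bits
compressed_size = n_symbols * avg_code_len = 8214 * 6.89 = 56594.46 bits
ratio = original_size / compressed_size = 262848 / 56594.46 = 4.6444

Compression ratio = 4.6444


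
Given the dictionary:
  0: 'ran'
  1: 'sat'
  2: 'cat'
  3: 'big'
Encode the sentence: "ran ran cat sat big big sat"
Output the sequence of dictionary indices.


Look up each word in the dictionary:
  'ran' -> 0
  'ran' -> 0
  'cat' -> 2
  'sat' -> 1
  'big' -> 3
  'big' -> 3
  'sat' -> 1

Encoded: [0, 0, 2, 1, 3, 3, 1]


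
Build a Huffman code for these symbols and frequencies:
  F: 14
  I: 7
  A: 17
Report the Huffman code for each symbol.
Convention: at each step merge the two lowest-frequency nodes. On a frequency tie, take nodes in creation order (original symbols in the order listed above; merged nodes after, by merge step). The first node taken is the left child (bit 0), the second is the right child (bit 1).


Huffman tree construction:
Step 1: Merge I(7) + F(14) = 21
Step 2: Merge A(17) + (I+F)(21) = 38
Read each symbol's code off the tree from the root (left child = 0, right child = 1).

Codes:
  F: 11 (length 2)
  I: 10 (length 2)
  A: 0 (length 1)
Average code length: 59/38 = 1.5526 bits/symbol


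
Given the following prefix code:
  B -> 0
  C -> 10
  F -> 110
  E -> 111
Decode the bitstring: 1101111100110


Decoding step by step:
Bits 110 -> F
Bits 111 -> E
Bits 110 -> F
Bits 0 -> B
Bits 110 -> F


Decoded message: FEFBF


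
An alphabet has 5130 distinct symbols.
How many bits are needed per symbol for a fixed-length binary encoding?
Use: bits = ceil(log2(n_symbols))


log2(5130) = 12.3247
Bracket: 2^12 = 4096 < 5130 <= 2^13 = 8192
So ceil(log2(5130)) = 13

bits = ceil(log2(5130)) = ceil(12.3247) = 13 bits


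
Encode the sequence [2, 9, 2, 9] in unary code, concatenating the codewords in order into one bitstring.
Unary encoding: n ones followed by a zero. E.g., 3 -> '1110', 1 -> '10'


Encode each number as n ones followed by a terminating 0:
  2 -> 110 (3 bits)
  9 -> 1111111110 (10 bits)
  2 -> 110 (3 bits)
  9 -> 1111111110 (10 bits)
Total length = 3 + 10 + 3 + 10 = 26 bits.

Unary([2, 9, 2, 9]) = 11011111111101101111111110 (26 bits)


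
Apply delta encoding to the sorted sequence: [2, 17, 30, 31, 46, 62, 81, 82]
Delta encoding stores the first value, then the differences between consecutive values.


First value: 2
Deltas:
  17 - 2 = 15
  30 - 17 = 13
  31 - 30 = 1
  46 - 31 = 15
  62 - 46 = 16
  81 - 62 = 19
  82 - 81 = 1


Delta encoded: [2, 15, 13, 1, 15, 16, 19, 1]


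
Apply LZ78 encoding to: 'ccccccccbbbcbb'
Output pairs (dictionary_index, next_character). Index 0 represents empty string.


LZ78 encoding steps:
Dictionary: {0: ''}
Step 1: w='' (idx 0), next='c' -> output (0, 'c'), add 'c' as idx 1
Step 2: w='c' (idx 1), next='c' -> output (1, 'c'), add 'cc' as idx 2
Step 3: w='cc' (idx 2), next='c' -> output (2, 'c'), add 'ccc' as idx 3
Step 4: w='cc' (idx 2), next='b' -> output (2, 'b'), add 'ccb' as idx 4
Step 5: w='' (idx 0), next='b' -> output (0, 'b'), add 'b' as idx 5
Step 6: w='b' (idx 5), next='c' -> output (5, 'c'), add 'bc' as idx 6
Step 7: w='b' (idx 5), next='b' -> output (5, 'b'), add 'bb' as idx 7


Encoded: [(0, 'c'), (1, 'c'), (2, 'c'), (2, 'b'), (0, 'b'), (5, 'c'), (5, 'b')]


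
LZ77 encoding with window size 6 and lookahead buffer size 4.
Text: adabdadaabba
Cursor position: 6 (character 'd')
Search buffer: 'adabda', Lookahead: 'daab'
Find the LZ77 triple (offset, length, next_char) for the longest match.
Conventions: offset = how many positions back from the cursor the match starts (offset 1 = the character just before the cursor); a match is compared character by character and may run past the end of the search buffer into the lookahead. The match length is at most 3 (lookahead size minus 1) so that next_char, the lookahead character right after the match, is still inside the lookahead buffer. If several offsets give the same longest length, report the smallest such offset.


Try each offset into the search buffer:
  offset=1 (pos 5, char 'a'): match length 0
  offset=2 (pos 4, char 'd'): match length 2
  offset=3 (pos 3, char 'b'): match length 0
  offset=4 (pos 2, char 'a'): match length 0
  offset=5 (pos 1, char 'd'): match length 2
  offset=6 (pos 0, char 'a'): match length 0
Longest match has length 2, found at offsets 2, 5; take the smallest, offset 2.
next_char = character at position 6 + 2 = 8 -> 'a'

Best match: offset=2, length=2 (matching 'da' starting at position 4)
LZ77 triple: (2, 2, 'a')


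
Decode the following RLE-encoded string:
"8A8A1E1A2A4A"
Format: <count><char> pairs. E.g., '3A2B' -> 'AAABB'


Expanding each <count><char> pair:
  8A -> 'AAAAAAAA'
  8A -> 'AAAAAAAA'
  1E -> 'E'
  1A -> 'A'
  2A -> 'AA'
  4A -> 'AAAA'

Decoded = AAAAAAAAAAAAAAAAEAAAAAAA


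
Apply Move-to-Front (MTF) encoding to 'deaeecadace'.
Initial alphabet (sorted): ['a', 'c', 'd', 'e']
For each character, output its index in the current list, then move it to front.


MTF encoding:
'd': index 2 in ['a', 'c', 'd', 'e'] -> ['d', 'a', 'c', 'e']
'e': index 3 in ['d', 'a', 'c', 'e'] -> ['e', 'd', 'a', 'c']
'a': index 2 in ['e', 'd', 'a', 'c'] -> ['a', 'e', 'd', 'c']
'e': index 1 in ['a', 'e', 'd', 'c'] -> ['e', 'a', 'd', 'c']
'e': index 0 in ['e', 'a', 'd', 'c'] -> ['e', 'a', 'd', 'c']
'c': index 3 in ['e', 'a', 'd', 'c'] -> ['c', 'e', 'a', 'd']
'a': index 2 in ['c', 'e', 'a', 'd'] -> ['a', 'c', 'e', 'd']
'd': index 3 in ['a', 'c', 'e', 'd'] -> ['d', 'a', 'c', 'e']
'a': index 1 in ['d', 'a', 'c', 'e'] -> ['a', 'd', 'c', 'e']
'c': index 2 in ['a', 'd', 'c', 'e'] -> ['c', 'a', 'd', 'e']
'e': index 3 in ['c', 'a', 'd', 'e'] -> ['e', 'c', 'a', 'd']


Output: [2, 3, 2, 1, 0, 3, 2, 3, 1, 2, 3]


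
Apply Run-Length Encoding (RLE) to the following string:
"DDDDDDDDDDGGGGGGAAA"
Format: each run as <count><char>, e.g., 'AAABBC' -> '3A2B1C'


Scanning runs left to right:
  i=0: run of 'D' x 10 -> '10D'
  i=10: run of 'G' x 6 -> '6G'
  i=16: run of 'A' x 3 -> '3A'

RLE = 10D6G3A


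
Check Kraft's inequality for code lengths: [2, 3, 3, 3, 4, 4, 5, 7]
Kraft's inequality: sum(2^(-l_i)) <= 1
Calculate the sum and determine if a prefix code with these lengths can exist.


Sum = 2^(-2) + 2^(-3) + 2^(-3) + 2^(-3) + 2^(-4) + 2^(-4) + 2^(-5) + 2^(-7)
    = 0.25 + 0.125 + 0.125 + 0.125 + 0.0625 + 0.0625 + 0.03125 + 0.0078125
    = 101/128 = 0.7890625
Since 0.7890625 <= 1, Kraft's inequality IS satisfied.
A prefix code with these lengths CAN exist.

Kraft sum = 0.7890625. Satisfied.


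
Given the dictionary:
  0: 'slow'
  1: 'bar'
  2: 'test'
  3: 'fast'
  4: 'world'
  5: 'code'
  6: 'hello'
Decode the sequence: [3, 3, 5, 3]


Look up each index in the dictionary:
  3 -> 'fast'
  3 -> 'fast'
  5 -> 'code'
  3 -> 'fast'

Decoded: "fast fast code fast"


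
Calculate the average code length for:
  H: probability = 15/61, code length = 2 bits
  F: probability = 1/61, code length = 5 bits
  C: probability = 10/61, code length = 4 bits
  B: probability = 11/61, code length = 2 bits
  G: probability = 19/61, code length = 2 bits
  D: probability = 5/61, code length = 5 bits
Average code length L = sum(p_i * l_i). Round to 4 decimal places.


Weighted contributions p_i * l_i:
  H: (15/61) * 2 = 30/61
  F: (1/61) * 5 = 5/61
  C: (10/61) * 4 = 40/61
  B: (11/61) * 2 = 22/61
  G: (19/61) * 2 = 38/61
  D: (5/61) * 5 = 25/61
Sum = (30 + 5 + 40 + 22 + 38 + 25)/61 = 160/61

L = 160/61 = 2.6230 bits/symbol


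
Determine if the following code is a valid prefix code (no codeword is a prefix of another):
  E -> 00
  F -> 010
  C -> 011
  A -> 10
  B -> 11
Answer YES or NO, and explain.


Checking each pair (does one codeword prefix another?):
  E='00' vs F='010': no prefix
  E='00' vs C='011': no prefix
  E='00' vs A='10': no prefix
  E='00' vs B='11': no prefix
  F='010' vs E='00': no prefix
  F='010' vs C='011': no prefix
  F='010' vs A='10': no prefix
  F='010' vs B='11': no prefix
  C='011' vs E='00': no prefix
  C='011' vs F='010': no prefix
  C='011' vs A='10': no prefix
  C='011' vs B='11': no prefix
  A='10' vs E='00': no prefix
  A='10' vs F='010': no prefix
  A='10' vs C='011': no prefix
  A='10' vs B='11': no prefix
  B='11' vs E='00': no prefix
  B='11' vs F='010': no prefix
  B='11' vs C='011': no prefix
  B='11' vs A='10': no prefix
No violation found over all pairs.

YES -- this is a valid prefix code. No codeword is a prefix of any other codeword.


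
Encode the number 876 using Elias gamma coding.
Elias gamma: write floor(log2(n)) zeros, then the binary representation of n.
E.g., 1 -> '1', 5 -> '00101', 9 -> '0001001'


num_bits = floor(log2(876)) + 1 = 10
leading_zeros = num_bits - 1 = 9
binary(876) = 1101101100

Elias gamma(876) = '000000000' + '1101101100' = 0000000001101101100 (19 bits)


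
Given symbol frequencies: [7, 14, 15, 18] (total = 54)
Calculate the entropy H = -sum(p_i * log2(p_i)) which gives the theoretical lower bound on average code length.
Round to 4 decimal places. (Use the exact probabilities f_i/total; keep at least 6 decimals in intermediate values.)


Per-symbol terms -p_i * log2(p_i) with p_i = f_i/54:
  p = 7/54 = 0.129630: log2(p) = -2.947533, -p*log2(p) = 0.382088
  p = 14/54 = 0.259259: log2(p) = -1.947533, -p*log2(p) = 0.504916
  p = 15/54 = 0.277778: log2(p) = -1.847997, -p*log2(p) = 0.513332
  p = 18/54 = 0.333333: log2(p) = -1.584963, -p*log2(p) = 0.528321
H = 0.382088 + 0.504916 + 0.513332 + 0.528321 = 1.928657

H = 1.9287 bits/symbol


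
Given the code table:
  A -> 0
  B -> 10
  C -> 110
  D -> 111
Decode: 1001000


Decoding:
10 -> B
0 -> A
10 -> B
0 -> A
0 -> A


Result: BABAA


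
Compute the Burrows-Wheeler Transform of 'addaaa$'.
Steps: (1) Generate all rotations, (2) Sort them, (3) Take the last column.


Rotations (sorted):
  0: $addaaa -> last char: a
  1: a$addaa -> last char: a
  2: aa$adda -> last char: a
  3: aaa$add -> last char: d
  4: addaaa$ -> last char: $
  5: daaa$ad -> last char: d
  6: ddaaa$a -> last char: a


BWT = aaad$da


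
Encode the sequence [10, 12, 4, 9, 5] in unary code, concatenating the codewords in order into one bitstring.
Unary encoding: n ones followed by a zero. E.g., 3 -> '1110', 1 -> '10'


Encode each number as n ones followed by a terminating 0:
  10 -> 11111111110 (11 bits)
  12 -> 1111111111110 (13 bits)
  4 -> 11110 (5 bits)
  9 -> 1111111110 (10 bits)
  5 -> 111110 (6 bits)
Total length = 11 + 13 + 5 + 10 + 6 = 45 bits.

Unary([10, 12, 4, 9, 5]) = 111111111101111111111110111101111111110111110 (45 bits)


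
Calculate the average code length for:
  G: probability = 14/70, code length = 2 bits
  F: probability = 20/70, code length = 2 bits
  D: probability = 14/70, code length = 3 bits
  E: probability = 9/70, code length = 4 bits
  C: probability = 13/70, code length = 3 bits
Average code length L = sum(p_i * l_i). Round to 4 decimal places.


Weighted contributions p_i * l_i:
  G: (14/70) * 2 = 28/70
  F: (20/70) * 2 = 40/70
  D: (14/70) * 3 = 42/70
  E: (9/70) * 4 = 36/70
  C: (13/70) * 3 = 39/70
Sum = (28 + 40 + 42 + 36 + 39)/70 = 185/70

L = 185/70 = 2.6429 bits/symbol


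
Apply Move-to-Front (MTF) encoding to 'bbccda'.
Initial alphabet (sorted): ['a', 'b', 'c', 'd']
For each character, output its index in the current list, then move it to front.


MTF encoding:
'b': index 1 in ['a', 'b', 'c', 'd'] -> ['b', 'a', 'c', 'd']
'b': index 0 in ['b', 'a', 'c', 'd'] -> ['b', 'a', 'c', 'd']
'c': index 2 in ['b', 'a', 'c', 'd'] -> ['c', 'b', 'a', 'd']
'c': index 0 in ['c', 'b', 'a', 'd'] -> ['c', 'b', 'a', 'd']
'd': index 3 in ['c', 'b', 'a', 'd'] -> ['d', 'c', 'b', 'a']
'a': index 3 in ['d', 'c', 'b', 'a'] -> ['a', 'd', 'c', 'b']


Output: [1, 0, 2, 0, 3, 3]


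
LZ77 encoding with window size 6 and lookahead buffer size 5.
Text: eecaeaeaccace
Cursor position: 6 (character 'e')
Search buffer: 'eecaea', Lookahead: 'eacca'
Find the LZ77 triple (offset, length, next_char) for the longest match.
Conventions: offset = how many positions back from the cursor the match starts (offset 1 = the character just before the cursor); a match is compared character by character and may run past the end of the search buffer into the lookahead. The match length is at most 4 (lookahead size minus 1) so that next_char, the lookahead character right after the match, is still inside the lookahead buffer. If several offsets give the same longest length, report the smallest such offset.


Try each offset into the search buffer:
  offset=1 (pos 5, char 'a'): match length 0
  offset=2 (pos 4, char 'e'): match length 2
  offset=3 (pos 3, char 'a'): match length 0
  offset=4 (pos 2, char 'c'): match length 0
  offset=5 (pos 1, char 'e'): match length 1
  offset=6 (pos 0, char 'e'): match length 1
Longest match has length 2 at offset 2.
next_char = character at position 6 + 2 = 8 -> 'c'

Best match: offset=2, length=2 (matching 'ea' starting at position 4)
LZ77 triple: (2, 2, 'c')


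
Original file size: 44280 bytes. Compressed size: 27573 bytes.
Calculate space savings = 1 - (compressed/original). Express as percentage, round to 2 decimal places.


ratio = compressed/original = 27573/44280 = 0.622696
savings = 1 - ratio = 1 - 0.622696 = 0.377304
as a percentage: 0.377304 * 100 = 37.73%

Space savings = 1 - 27573/44280 = 37.73%


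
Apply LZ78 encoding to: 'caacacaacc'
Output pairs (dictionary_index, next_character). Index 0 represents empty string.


LZ78 encoding steps:
Dictionary: {0: ''}
Step 1: w='' (idx 0), next='c' -> output (0, 'c'), add 'c' as idx 1
Step 2: w='' (idx 0), next='a' -> output (0, 'a'), add 'a' as idx 2
Step 3: w='a' (idx 2), next='c' -> output (2, 'c'), add 'ac' as idx 3
Step 4: w='ac' (idx 3), next='a' -> output (3, 'a'), add 'aca' as idx 4
Step 5: w='ac' (idx 3), next='c' -> output (3, 'c'), add 'acc' as idx 5


Encoded: [(0, 'c'), (0, 'a'), (2, 'c'), (3, 'a'), (3, 'c')]


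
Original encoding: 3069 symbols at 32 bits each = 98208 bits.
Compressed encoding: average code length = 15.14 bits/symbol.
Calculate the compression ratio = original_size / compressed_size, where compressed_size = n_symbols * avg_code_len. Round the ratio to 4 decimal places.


original_size = n_symbols * orig_bits = 3069 * 32 = 98208 bits
compressed_size = n_symbols * avg_code_len = 3069 * 15.14 = 46464.66 bits
ratio = original_size / compressed_size = 98208 / 46464.66 = 2.1136

Compression ratio = 2.1136


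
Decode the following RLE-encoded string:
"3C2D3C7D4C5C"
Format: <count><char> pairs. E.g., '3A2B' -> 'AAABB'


Expanding each <count><char> pair:
  3C -> 'CCC'
  2D -> 'DD'
  3C -> 'CCC'
  7D -> 'DDDDDDD'
  4C -> 'CCCC'
  5C -> 'CCCCC'

Decoded = CCCDDCCCDDDDDDDCCCCCCCCC


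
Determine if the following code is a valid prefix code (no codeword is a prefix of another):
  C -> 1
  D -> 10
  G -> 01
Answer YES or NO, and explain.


Checking each pair (does one codeword prefix another?):
  C='1' vs D='10': prefix -- VIOLATION

NO -- this is NOT a valid prefix code. C (1) is a prefix of D (10).


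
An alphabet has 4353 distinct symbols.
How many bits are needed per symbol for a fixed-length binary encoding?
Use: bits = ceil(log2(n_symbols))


log2(4353) = 12.0878
Bracket: 2^12 = 4096 < 4353 <= 2^13 = 8192
So ceil(log2(4353)) = 13

bits = ceil(log2(4353)) = ceil(12.0878) = 13 bits


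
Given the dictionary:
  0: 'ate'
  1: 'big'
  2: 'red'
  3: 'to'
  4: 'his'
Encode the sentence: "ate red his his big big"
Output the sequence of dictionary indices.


Look up each word in the dictionary:
  'ate' -> 0
  'red' -> 2
  'his' -> 4
  'his' -> 4
  'big' -> 1
  'big' -> 1

Encoded: [0, 2, 4, 4, 1, 1]


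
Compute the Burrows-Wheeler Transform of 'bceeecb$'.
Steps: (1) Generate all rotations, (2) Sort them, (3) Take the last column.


Rotations (sorted):
  0: $bceeecb -> last char: b
  1: b$bceeec -> last char: c
  2: bceeecb$ -> last char: $
  3: cb$bceee -> last char: e
  4: ceeecb$b -> last char: b
  5: ecb$bcee -> last char: e
  6: eecb$bce -> last char: e
  7: eeecb$bc -> last char: c


BWT = bc$ebeec


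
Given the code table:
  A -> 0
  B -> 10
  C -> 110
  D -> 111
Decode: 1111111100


Decoding:
111 -> D
111 -> D
110 -> C
0 -> A


Result: DDCA


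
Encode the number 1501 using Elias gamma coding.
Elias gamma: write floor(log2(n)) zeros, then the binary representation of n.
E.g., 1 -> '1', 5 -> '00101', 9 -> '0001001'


num_bits = floor(log2(1501)) + 1 = 11
leading_zeros = num_bits - 1 = 10
binary(1501) = 10111011101

Elias gamma(1501) = '0000000000' + '10111011101' = 000000000010111011101 (21 bits)


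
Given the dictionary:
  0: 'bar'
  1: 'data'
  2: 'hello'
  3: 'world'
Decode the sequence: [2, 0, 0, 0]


Look up each index in the dictionary:
  2 -> 'hello'
  0 -> 'bar'
  0 -> 'bar'
  0 -> 'bar'

Decoded: "hello bar bar bar"


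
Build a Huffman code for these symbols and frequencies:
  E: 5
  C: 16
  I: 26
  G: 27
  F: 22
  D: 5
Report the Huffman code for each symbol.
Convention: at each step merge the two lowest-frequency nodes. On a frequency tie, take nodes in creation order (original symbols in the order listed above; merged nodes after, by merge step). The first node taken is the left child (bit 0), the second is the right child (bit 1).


Huffman tree construction:
Step 1: Merge E(5) + D(5) = 10
Step 2: Merge (E+D)(10) + C(16) = 26
Step 3: Merge F(22) + I(26) = 48
Step 4: Merge ((E+D)+C)(26) + G(27) = 53
Step 5: Merge (F+I)(48) + (((E+D)+C)+G)(53) = 101
Read each symbol's code off the tree from the root (left child = 0, right child = 1).

Codes:
  E: 1000 (length 4)
  C: 101 (length 3)
  I: 01 (length 2)
  G: 11 (length 2)
  F: 00 (length 2)
  D: 1001 (length 4)
Average code length: 238/101 = 2.3564 bits/symbol


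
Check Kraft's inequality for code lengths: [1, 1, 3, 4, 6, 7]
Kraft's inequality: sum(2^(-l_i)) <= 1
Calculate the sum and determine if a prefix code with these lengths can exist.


Sum = 2^(-1) + 2^(-1) + 2^(-3) + 2^(-4) + 2^(-6) + 2^(-7)
    = 0.5 + 0.5 + 0.125 + 0.0625 + 0.015625 + 0.0078125
    = 155/128 = 1.2109375
Since 1.2109375 > 1, Kraft's inequality is NOT satisfied.
A prefix code with these lengths CANNOT exist.

Kraft sum = 1.2109375. Not satisfied.


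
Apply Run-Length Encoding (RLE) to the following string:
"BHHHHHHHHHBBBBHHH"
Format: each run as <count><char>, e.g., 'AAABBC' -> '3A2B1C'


Scanning runs left to right:
  i=0: run of 'B' x 1 -> '1B'
  i=1: run of 'H' x 9 -> '9H'
  i=10: run of 'B' x 4 -> '4B'
  i=14: run of 'H' x 3 -> '3H'

RLE = 1B9H4B3H


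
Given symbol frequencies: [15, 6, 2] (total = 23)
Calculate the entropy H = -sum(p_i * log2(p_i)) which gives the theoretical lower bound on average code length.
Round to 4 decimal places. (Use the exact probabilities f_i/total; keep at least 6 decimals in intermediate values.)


Per-symbol terms -p_i * log2(p_i) with p_i = f_i/23:
  p = 15/23 = 0.652174: log2(p) = -0.616671, -p*log2(p) = 0.402177
  p = 6/23 = 0.260870: log2(p) = -1.938599, -p*log2(p) = 0.505722
  p = 2/23 = 0.086957: log2(p) = -3.523562, -p*log2(p) = 0.306397
H = 0.402177 + 0.505722 + 0.306397 = 1.214296

H = 1.2143 bits/symbol


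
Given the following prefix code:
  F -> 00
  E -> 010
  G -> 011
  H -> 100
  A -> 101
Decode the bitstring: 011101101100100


Decoding step by step:
Bits 011 -> G
Bits 101 -> A
Bits 101 -> A
Bits 100 -> H
Bits 100 -> H


Decoded message: GAAHH


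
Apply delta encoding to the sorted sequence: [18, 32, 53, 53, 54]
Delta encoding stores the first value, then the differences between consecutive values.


First value: 18
Deltas:
  32 - 18 = 14
  53 - 32 = 21
  53 - 53 = 0
  54 - 53 = 1


Delta encoded: [18, 14, 21, 0, 1]


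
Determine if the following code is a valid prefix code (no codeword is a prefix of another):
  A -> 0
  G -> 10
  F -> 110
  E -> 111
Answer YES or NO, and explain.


Checking each pair (does one codeword prefix another?):
  A='0' vs G='10': no prefix
  A='0' vs F='110': no prefix
  A='0' vs E='111': no prefix
  G='10' vs A='0': no prefix
  G='10' vs F='110': no prefix
  G='10' vs E='111': no prefix
  F='110' vs A='0': no prefix
  F='110' vs G='10': no prefix
  F='110' vs E='111': no prefix
  E='111' vs A='0': no prefix
  E='111' vs G='10': no prefix
  E='111' vs F='110': no prefix
No violation found over all pairs.

YES -- this is a valid prefix code. No codeword is a prefix of any other codeword.


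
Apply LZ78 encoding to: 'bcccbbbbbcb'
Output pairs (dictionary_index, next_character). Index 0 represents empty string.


LZ78 encoding steps:
Dictionary: {0: ''}
Step 1: w='' (idx 0), next='b' -> output (0, 'b'), add 'b' as idx 1
Step 2: w='' (idx 0), next='c' -> output (0, 'c'), add 'c' as idx 2
Step 3: w='c' (idx 2), next='c' -> output (2, 'c'), add 'cc' as idx 3
Step 4: w='b' (idx 1), next='b' -> output (1, 'b'), add 'bb' as idx 4
Step 5: w='bb' (idx 4), next='b' -> output (4, 'b'), add 'bbb' as idx 5
Step 6: w='c' (idx 2), next='b' -> output (2, 'b'), add 'cb' as idx 6


Encoded: [(0, 'b'), (0, 'c'), (2, 'c'), (1, 'b'), (4, 'b'), (2, 'b')]


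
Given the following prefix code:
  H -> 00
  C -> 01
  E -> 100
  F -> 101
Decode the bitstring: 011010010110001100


Decoding step by step:
Bits 01 -> C
Bits 101 -> F
Bits 00 -> H
Bits 101 -> F
Bits 100 -> E
Bits 01 -> C
Bits 100 -> E


Decoded message: CFHFECE


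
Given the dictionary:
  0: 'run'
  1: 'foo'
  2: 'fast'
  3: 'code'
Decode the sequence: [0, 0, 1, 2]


Look up each index in the dictionary:
  0 -> 'run'
  0 -> 'run'
  1 -> 'foo'
  2 -> 'fast'

Decoded: "run run foo fast"


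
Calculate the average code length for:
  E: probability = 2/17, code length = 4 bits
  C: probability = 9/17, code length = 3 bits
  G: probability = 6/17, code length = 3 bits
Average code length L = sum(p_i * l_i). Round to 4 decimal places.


Weighted contributions p_i * l_i:
  E: (2/17) * 4 = 8/17
  C: (9/17) * 3 = 27/17
  G: (6/17) * 3 = 18/17
Sum = (8 + 27 + 18)/17 = 53/17

L = 53/17 = 3.1176 bits/symbol


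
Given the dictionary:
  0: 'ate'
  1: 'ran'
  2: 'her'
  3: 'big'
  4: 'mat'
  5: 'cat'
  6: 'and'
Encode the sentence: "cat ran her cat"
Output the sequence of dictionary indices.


Look up each word in the dictionary:
  'cat' -> 5
  'ran' -> 1
  'her' -> 2
  'cat' -> 5

Encoded: [5, 1, 2, 5]


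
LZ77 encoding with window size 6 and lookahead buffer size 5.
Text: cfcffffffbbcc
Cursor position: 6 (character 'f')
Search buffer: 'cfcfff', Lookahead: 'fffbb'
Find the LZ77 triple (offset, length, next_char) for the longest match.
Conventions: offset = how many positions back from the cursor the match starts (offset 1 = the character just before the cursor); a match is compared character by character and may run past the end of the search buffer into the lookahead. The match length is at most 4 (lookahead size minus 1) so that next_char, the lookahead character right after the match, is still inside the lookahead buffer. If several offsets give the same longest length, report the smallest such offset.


Try each offset into the search buffer:
  offset=1 (pos 5, char 'f'): match length 3
  offset=2 (pos 4, char 'f'): match length 3
  offset=3 (pos 3, char 'f'): match length 3
  offset=4 (pos 2, char 'c'): match length 0
  offset=5 (pos 1, char 'f'): match length 1
  offset=6 (pos 0, char 'c'): match length 0
Longest match has length 3, found at offsets 1, 2, 3; take the smallest, offset 1.
next_char = character at position 6 + 3 = 9 -> 'b'

Best match: offset=1, length=3 (matching 'fff' starting at position 5)
LZ77 triple: (1, 3, 'b')


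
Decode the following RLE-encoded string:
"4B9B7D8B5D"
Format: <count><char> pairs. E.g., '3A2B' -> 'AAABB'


Expanding each <count><char> pair:
  4B -> 'BBBB'
  9B -> 'BBBBBBBBB'
  7D -> 'DDDDDDD'
  8B -> 'BBBBBBBB'
  5D -> 'DDDDD'

Decoded = BBBBBBBBBBBBBDDDDDDDBBBBBBBBDDDDD


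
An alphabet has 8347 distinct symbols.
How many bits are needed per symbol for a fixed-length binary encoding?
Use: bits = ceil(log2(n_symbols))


log2(8347) = 13.027
Bracket: 2^13 = 8192 < 8347 <= 2^14 = 16384
So ceil(log2(8347)) = 14

bits = ceil(log2(8347)) = ceil(13.027) = 14 bits


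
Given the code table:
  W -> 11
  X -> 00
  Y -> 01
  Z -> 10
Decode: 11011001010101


Decoding:
11 -> W
01 -> Y
10 -> Z
01 -> Y
01 -> Y
01 -> Y
01 -> Y


Result: WYZYYYY


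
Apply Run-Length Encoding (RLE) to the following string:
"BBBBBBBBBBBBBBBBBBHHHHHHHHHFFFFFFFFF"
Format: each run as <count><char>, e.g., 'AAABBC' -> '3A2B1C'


Scanning runs left to right:
  i=0: run of 'B' x 18 -> '18B'
  i=18: run of 'H' x 9 -> '9H'
  i=27: run of 'F' x 9 -> '9F'

RLE = 18B9H9F


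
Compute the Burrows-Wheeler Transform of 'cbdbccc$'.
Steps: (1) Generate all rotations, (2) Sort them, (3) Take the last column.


Rotations (sorted):
  0: $cbdbccc -> last char: c
  1: bccc$cbd -> last char: d
  2: bdbccc$c -> last char: c
  3: c$cbdbcc -> last char: c
  4: cbdbccc$ -> last char: $
  5: cc$cbdbc -> last char: c
  6: ccc$cbdb -> last char: b
  7: dbccc$cb -> last char: b


BWT = cdcc$cbb


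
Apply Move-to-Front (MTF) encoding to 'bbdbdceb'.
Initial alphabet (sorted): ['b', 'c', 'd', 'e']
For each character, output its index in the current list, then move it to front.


MTF encoding:
'b': index 0 in ['b', 'c', 'd', 'e'] -> ['b', 'c', 'd', 'e']
'b': index 0 in ['b', 'c', 'd', 'e'] -> ['b', 'c', 'd', 'e']
'd': index 2 in ['b', 'c', 'd', 'e'] -> ['d', 'b', 'c', 'e']
'b': index 1 in ['d', 'b', 'c', 'e'] -> ['b', 'd', 'c', 'e']
'd': index 1 in ['b', 'd', 'c', 'e'] -> ['d', 'b', 'c', 'e']
'c': index 2 in ['d', 'b', 'c', 'e'] -> ['c', 'd', 'b', 'e']
'e': index 3 in ['c', 'd', 'b', 'e'] -> ['e', 'c', 'd', 'b']
'b': index 3 in ['e', 'c', 'd', 'b'] -> ['b', 'e', 'c', 'd']


Output: [0, 0, 2, 1, 1, 2, 3, 3]


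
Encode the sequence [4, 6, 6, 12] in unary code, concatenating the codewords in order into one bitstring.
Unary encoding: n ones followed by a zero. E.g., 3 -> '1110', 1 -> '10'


Encode each number as n ones followed by a terminating 0:
  4 -> 11110 (5 bits)
  6 -> 1111110 (7 bits)
  6 -> 1111110 (7 bits)
  12 -> 1111111111110 (13 bits)
Total length = 5 + 7 + 7 + 13 = 32 bits.

Unary([4, 6, 6, 12]) = 11110111111011111101111111111110 (32 bits)


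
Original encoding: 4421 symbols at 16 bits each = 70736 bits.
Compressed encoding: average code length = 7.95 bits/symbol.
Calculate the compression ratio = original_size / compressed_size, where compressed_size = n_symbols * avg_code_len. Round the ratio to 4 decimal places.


original_size = n_symbols * orig_bits = 4421 * 16 = 70736 bits
compressed_size = n_symbols * avg_code_len = 4421 * 7.95 = 35146.95 bits
ratio = original_size / compressed_size = 70736 / 35146.95 = 2.0126

Compression ratio = 2.0126


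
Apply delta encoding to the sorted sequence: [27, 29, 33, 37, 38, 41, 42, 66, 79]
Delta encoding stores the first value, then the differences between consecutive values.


First value: 27
Deltas:
  29 - 27 = 2
  33 - 29 = 4
  37 - 33 = 4
  38 - 37 = 1
  41 - 38 = 3
  42 - 41 = 1
  66 - 42 = 24
  79 - 66 = 13


Delta encoded: [27, 2, 4, 4, 1, 3, 1, 24, 13]


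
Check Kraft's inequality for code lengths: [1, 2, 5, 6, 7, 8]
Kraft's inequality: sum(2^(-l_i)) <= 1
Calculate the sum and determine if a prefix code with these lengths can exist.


Sum = 2^(-1) + 2^(-2) + 2^(-5) + 2^(-6) + 2^(-7) + 2^(-8)
    = 0.5 + 0.25 + 0.03125 + 0.015625 + 0.0078125 + 0.00390625
    = 207/256 = 0.80859375
Since 0.80859375 <= 1, Kraft's inequality IS satisfied.
A prefix code with these lengths CAN exist.

Kraft sum = 0.80859375. Satisfied.


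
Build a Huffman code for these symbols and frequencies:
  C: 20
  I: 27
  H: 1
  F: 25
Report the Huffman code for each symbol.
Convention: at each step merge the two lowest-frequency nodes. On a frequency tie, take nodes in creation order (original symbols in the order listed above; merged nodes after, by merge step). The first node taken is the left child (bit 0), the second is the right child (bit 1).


Huffman tree construction:
Step 1: Merge H(1) + C(20) = 21
Step 2: Merge (H+C)(21) + F(25) = 46
Step 3: Merge I(27) + ((H+C)+F)(46) = 73
Read each symbol's code off the tree from the root (left child = 0, right child = 1).

Codes:
  C: 101 (length 3)
  I: 0 (length 1)
  H: 100 (length 3)
  F: 11 (length 2)
Average code length: 140/73 = 1.9178 bits/symbol


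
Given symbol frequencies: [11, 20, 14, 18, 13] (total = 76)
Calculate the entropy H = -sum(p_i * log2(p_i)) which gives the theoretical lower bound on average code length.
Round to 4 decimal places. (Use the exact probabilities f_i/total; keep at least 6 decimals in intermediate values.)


Per-symbol terms -p_i * log2(p_i) with p_i = f_i/76:
  p = 11/76 = 0.144737: log2(p) = -2.788496, -p*log2(p) = 0.403598
  p = 20/76 = 0.263158: log2(p) = -1.925999, -p*log2(p) = 0.506842
  p = 14/76 = 0.184211: log2(p) = -2.440573, -p*log2(p) = 0.449579
  p = 18/76 = 0.236842: log2(p) = -2.078003, -p*log2(p) = 0.492158
  p = 13/76 = 0.171053: log2(p) = -2.547488, -p*log2(p) = 0.435754
H = 0.403598 + 0.506842 + 0.449579 + 0.492158 + 0.435754 = 2.287931

H = 2.2879 bits/symbol


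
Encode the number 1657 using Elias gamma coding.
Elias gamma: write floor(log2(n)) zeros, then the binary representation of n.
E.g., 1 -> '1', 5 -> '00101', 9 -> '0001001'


num_bits = floor(log2(1657)) + 1 = 11
leading_zeros = num_bits - 1 = 10
binary(1657) = 11001111001

Elias gamma(1657) = '0000000000' + '11001111001' = 000000000011001111001 (21 bits)


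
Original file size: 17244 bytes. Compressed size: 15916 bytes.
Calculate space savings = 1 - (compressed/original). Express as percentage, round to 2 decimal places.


ratio = compressed/original = 15916/17244 = 0.922988
savings = 1 - ratio = 1 - 0.922988 = 0.077012
as a percentage: 0.077012 * 100 = 7.7%

Space savings = 1 - 15916/17244 = 7.7%


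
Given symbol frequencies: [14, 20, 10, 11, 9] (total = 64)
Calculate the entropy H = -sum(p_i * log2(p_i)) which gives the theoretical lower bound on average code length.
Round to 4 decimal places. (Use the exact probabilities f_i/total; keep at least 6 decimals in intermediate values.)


Per-symbol terms -p_i * log2(p_i) with p_i = f_i/64:
  p = 14/64 = 0.218750: log2(p) = -2.192645, -p*log2(p) = 0.479641
  p = 20/64 = 0.312500: log2(p) = -1.678072, -p*log2(p) = 0.524397
  p = 10/64 = 0.156250: log2(p) = -2.678072, -p*log2(p) = 0.418449
  p = 11/64 = 0.171875: log2(p) = -2.540568, -p*log2(p) = 0.436660
  p = 9/64 = 0.140625: log2(p) = -2.830075, -p*log2(p) = 0.397979
H = 0.479641 + 0.524397 + 0.418449 + 0.436660 + 0.397979 = 2.257126

H = 2.2571 bits/symbol
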